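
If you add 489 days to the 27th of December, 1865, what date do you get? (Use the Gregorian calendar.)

April 30, 1867

+365 (one year) → Dec 27, 1866 (124 left).
Dec has 31 days: +5 → Jan 1, 1867 (119 left).
Jan has 31 days: +31 → Feb 1, 1867 (88 left).
Feb has 28 days: +28 → Mar 1, 1867 (60 left).
Mar has 31 days: +31 → Apr 1, 1867 (29 left).
+29 → Apr 30, 1867.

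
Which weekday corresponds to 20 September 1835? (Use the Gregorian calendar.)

Sunday

Doomsday rule: the anchor day for the 1800s is Friday. For year 35: 35÷12 = 2 r 11, and 11÷4 = 2, so 2+11+2 = 15.
Friday + 15 ≡ Saturday — that's 1835's doomsday.
In September the doomsday date is Sep 5.
Sep 20 is 15 days after Sep 5; 15 mod 7 = 1, so Saturday + 1 = Sunday.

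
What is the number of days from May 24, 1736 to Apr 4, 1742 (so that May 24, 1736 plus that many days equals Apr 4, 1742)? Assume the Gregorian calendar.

May 24, 1736 → May 24, 1737: 365 days.
May 24, 1737 → May 24, 1738: 365 days.
May 24, 1738 → May 24, 1739: 365 days.
May 24, 1739 → May 24, 1740: 366 days (Feb 29, 1740 is in that span).
May 24, 1740 → May 24, 1741: 365 days.
May 24, 1741 → Jun 24, 1741: 31 days (May has 31).
Jun 24, 1741 → Jul 24, 1741: 30 days (June has 30).
Jul 24, 1741 → Aug 24, 1741: 31 days (July has 31).
Aug 24, 1741 → Sep 24, 1741: 31 days (August has 31).
Sep 24, 1741 → Oct 24, 1741: 30 days (September has 30).
Oct 24, 1741 → Nov 24, 1741: 31 days (October has 31).
Nov 24, 1741 → Dec 24, 1741: 30 days (November has 30).
Dec 24, 1741 → Jan 24, 1742: 31 days (December has 31).
Jan 24, 1742 → Feb 24, 1742: 31 days (January has 31).
Feb 24, 1742 → Mar 24, 1742: 28 days (February has 28).
Mar 24, 1742 → Apr 4, 1742: 11 days.
Total: 2141 days.

2141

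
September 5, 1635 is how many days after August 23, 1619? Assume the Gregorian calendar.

5857

Aug 23, 1619 → Aug 23, 1620: 366 days (Feb 29, 1620 is in that span).
Aug 23, 1620 → Aug 23, 1621: 365 days.
Aug 23, 1621 → Aug 23, 1622: 365 days.
Aug 23, 1622 → Aug 23, 1623: 365 days.
Aug 23, 1623 → Aug 23, 1624: 366 days (Feb 29, 1624 is in that span).
Aug 23, 1624 → Aug 23, 1625: 365 days.
Aug 23, 1625 → Aug 23, 1626: 365 days.
Aug 23, 1626 → Aug 23, 1627: 365 days.
Aug 23, 1627 → Aug 23, 1628: 366 days (Feb 29, 1628 is in that span).
Aug 23, 1628 → Aug 23, 1629: 365 days.
Aug 23, 1629 → Aug 23, 1630: 365 days.
Aug 23, 1630 → Aug 23, 1631: 365 days.
Aug 23, 1631 → Aug 23, 1632: 366 days (Feb 29, 1632 is in that span).
Aug 23, 1632 → Aug 23, 1633: 365 days.
Aug 23, 1633 → Aug 23, 1634: 365 days.
Aug 23, 1634 → Sep 23, 1634: 31 days (August has 31).
Sep 23, 1634 → Oct 23, 1634: 30 days (September has 30).
Oct 23, 1634 → Nov 23, 1634: 31 days (October has 31).
Nov 23, 1634 → Dec 23, 1634: 30 days (November has 30).
Dec 23, 1634 → Jan 23, 1635: 31 days (December has 31).
Jan 23, 1635 → Feb 23, 1635: 31 days (January has 31).
Feb 23, 1635 → Mar 23, 1635: 28 days (February has 28).
Mar 23, 1635 → Apr 23, 1635: 31 days (March has 31).
Apr 23, 1635 → May 23, 1635: 30 days (April has 30).
May 23, 1635 → Jun 23, 1635: 31 days (May has 31).
Jun 23, 1635 → Jul 23, 1635: 30 days (June has 30).
Jul 23, 1635 → Aug 23, 1635: 31 days (July has 31).
Aug 23, 1635 → Sep 5, 1635: 13 days.
Total: 5857 days.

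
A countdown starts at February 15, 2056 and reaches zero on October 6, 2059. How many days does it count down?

Feb 15, 2056 → Feb 15, 2057: 366 days (Feb 29, 2056 is in that span).
Feb 15, 2057 → Feb 15, 2058: 365 days.
Feb 15, 2058 → Feb 15, 2059: 365 days.
Feb 15, 2059 → Mar 15, 2059: 28 days (February has 28).
Mar 15, 2059 → Apr 15, 2059: 31 days (March has 31).
Apr 15, 2059 → May 15, 2059: 30 days (April has 30).
May 15, 2059 → Jun 15, 2059: 31 days (May has 31).
Jun 15, 2059 → Jul 15, 2059: 30 days (June has 30).
Jul 15, 2059 → Aug 15, 2059: 31 days (July has 31).
Aug 15, 2059 → Sep 15, 2059: 31 days (August has 31).
Sep 15, 2059 → Oct 6, 2059: 21 days.
Total: 1329 days.

1329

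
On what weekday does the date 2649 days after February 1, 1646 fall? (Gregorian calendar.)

First find the weekday of Feb 1, 1646. Doomsday rule: the anchor day for the 1600s is Tuesday. For year 46: 46÷12 = 3 r 10, and 10÷4 = 2, so 3+10+2 = 15.
Tuesday + 15 ≡ Wednesday — that's 1646's doomsday.
In February the doomsday date is Feb 28 (1646 is not a leap year).
Feb 1 is 27 days before Feb 28; 27 mod 7 = 6, so Wednesday − 6 = Thursday.
2649 mod 7 = 3, so 2649 days after a Thursday is Thursday + 3 = Sunday.

Sunday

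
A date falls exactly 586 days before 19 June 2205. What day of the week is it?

Jun 19, 2205 is a Wednesday.
586 mod 7 = 5, so 586 days before a Wednesday is Wednesday − 5 = Friday.

Friday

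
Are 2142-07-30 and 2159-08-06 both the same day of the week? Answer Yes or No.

Yes

From Jul 30, 2142 to Aug 6, 2159 is 6216 days.
6216 mod 7 = 0, so they are the same weekday.
(Jul 30, 2142 is a Monday; Aug 6, 2159 is a Monday.)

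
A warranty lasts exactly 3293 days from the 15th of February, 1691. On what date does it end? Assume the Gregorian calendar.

+365 (one year) → Feb 15, 1692 (2928 left).
+366 (one year; includes Feb 29, 1692) → Feb 15, 1693 (2562 left).
+365 (one year) → Feb 15, 1694 (2197 left).
+365 (one year) → Feb 15, 1695 (1832 left).
+365 (one year) → Feb 15, 1696 (1467 left).
+366 (one year; includes Feb 29, 1696) → Feb 15, 1697 (1101 left).
+365 (one year) → Feb 15, 1698 (736 left).
+365 (one year) → Feb 15, 1699 (371 left).
Feb has 28 days: +14 → Mar 1, 1699 (357 left).
Mar has 31 days: +31 → Apr 1, 1699 (326 left).
Apr has 30 days: +30 → May 1, 1699 (296 left).
May has 31 days: +31 → Jun 1, 1699 (265 left).
Jun has 30 days: +30 → Jul 1, 1699 (235 left).
Jul has 31 days: +31 → Aug 1, 1699 (204 left).
Aug has 31 days: +31 → Sep 1, 1699 (173 left).
Sep has 30 days: +30 → Oct 1, 1699 (143 left).
Oct has 31 days: +31 → Nov 1, 1699 (112 left).
Nov has 30 days: +30 → Dec 1, 1699 (82 left).
Dec has 31 days: +31 → Jan 1, 1700 (51 left).
Jan has 31 days: +31 → Feb 1, 1700 (20 left).
+20 → Feb 21, 1700.

February 21, 1700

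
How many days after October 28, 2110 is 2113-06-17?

963

Oct 28, 2110 → Oct 28, 2111: 365 days.
Oct 28, 2111 → Oct 28, 2112: 366 days (Feb 29, 2112 is in that span).
Oct 28, 2112 → Nov 28, 2112: 31 days (October has 31).
Nov 28, 2112 → Dec 28, 2112: 30 days (November has 30).
Dec 28, 2112 → Jan 28, 2113: 31 days (December has 31).
Jan 28, 2113 → Feb 28, 2113: 31 days (January has 31).
Feb 28, 2113 → Mar 28, 2113: 28 days (February has 28).
Mar 28, 2113 → Apr 28, 2113: 31 days (March has 31).
Apr 28, 2113 → May 28, 2113: 30 days (April has 30).
May 28, 2113 → Jun 17, 2113: 20 days.
Total: 963 days.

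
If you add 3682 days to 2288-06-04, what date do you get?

July 4, 2298

+365 (one year) → Jun 4, 2289 (3317 left).
+365 (one year) → Jun 4, 2290 (2952 left).
+365 (one year) → Jun 4, 2291 (2587 left).
+366 (one year; includes Feb 29, 2292) → Jun 4, 2292 (2221 left).
+365 (one year) → Jun 4, 2293 (1856 left).
+365 (one year) → Jun 4, 2294 (1491 left).
+365 (one year) → Jun 4, 2295 (1126 left).
+366 (one year; includes Feb 29, 2296) → Jun 4, 2296 (760 left).
+365 (one year) → Jun 4, 2297 (395 left).
Jun has 30 days: +27 → Jul 1, 2297 (368 left).
Jul has 31 days: +31 → Aug 1, 2297 (337 left).
Aug has 31 days: +31 → Sep 1, 2297 (306 left).
Sep has 30 days: +30 → Oct 1, 2297 (276 left).
Oct has 31 days: +31 → Nov 1, 2297 (245 left).
Nov has 30 days: +30 → Dec 1, 2297 (215 left).
Dec has 31 days: +31 → Jan 1, 2298 (184 left).
Jan has 31 days: +31 → Feb 1, 2298 (153 left).
Feb has 28 days: +28 → Mar 1, 2298 (125 left).
Mar has 31 days: +31 → Apr 1, 2298 (94 left).
Apr has 30 days: +30 → May 1, 2298 (64 left).
May has 31 days: +31 → Jun 1, 2298 (33 left).
Jun has 30 days: +30 → Jul 1, 2298 (3 left).
+3 → Jul 4, 2298.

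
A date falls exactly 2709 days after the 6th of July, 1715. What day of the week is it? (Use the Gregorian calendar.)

First find the weekday of Jul 6, 1715. Doomsday rule: the anchor day for the 1700s is Sunday. For year 15: 15÷12 = 1 r 3, and 3÷4 = 0, so 1+3+0 = 4.
Sunday + 4 ≡ Thursday — that's 1715's doomsday.
In July the doomsday date is Jul 11.
Jul 6 is 5 days before Jul 11; 5 mod 7 = 5, so Thursday − 5 = Saturday.
2709 mod 7 = 0, so 2709 days after a Saturday is Saturday + 0 = Saturday.

Saturday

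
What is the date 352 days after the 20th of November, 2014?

Nov has 30 days: +11 → Dec 1, 2014 (341 left).
Dec has 31 days: +31 → Jan 1, 2015 (310 left).
Jan has 31 days: +31 → Feb 1, 2015 (279 left).
Feb has 28 days: +28 → Mar 1, 2015 (251 left).
Mar has 31 days: +31 → Apr 1, 2015 (220 left).
Apr has 30 days: +30 → May 1, 2015 (190 left).
May has 31 days: +31 → Jun 1, 2015 (159 left).
Jun has 30 days: +30 → Jul 1, 2015 (129 left).
Jul has 31 days: +31 → Aug 1, 2015 (98 left).
Aug has 31 days: +31 → Sep 1, 2015 (67 left).
Sep has 30 days: +30 → Oct 1, 2015 (37 left).
Oct has 31 days: +31 → Nov 1, 2015 (6 left).
+6 → Nov 7, 2015.

November 7, 2015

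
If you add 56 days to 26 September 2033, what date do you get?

Sep has 30 days: +5 → Oct 1, 2033 (51 left).
Oct has 31 days: +31 → Nov 1, 2033 (20 left).
+20 → Nov 21, 2033.

November 21, 2033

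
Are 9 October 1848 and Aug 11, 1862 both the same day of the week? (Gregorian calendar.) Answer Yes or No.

Yes

From Oct 9, 1848 to Aug 11, 1862 is 5054 days.
5054 mod 7 = 0, so they are the same weekday.
(Oct 9, 1848 is a Monday; Aug 11, 1862 is a Monday.)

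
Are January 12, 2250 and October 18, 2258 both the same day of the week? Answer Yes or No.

From Jan 12, 2250 to Oct 18, 2258 is 3201 days.
3201 mod 7 = 2, so they are different weekdays.
(Jan 12, 2250 is a Saturday; Oct 18, 2258 is a Monday.)

No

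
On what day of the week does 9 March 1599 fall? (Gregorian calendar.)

Doomsday rule: the anchor day for the 1500s is Wednesday. For year 99: 99÷12 = 8 r 3, and 3÷4 = 0, so 8+3+0 = 11.
Wednesday + 11 ≡ Sunday — that's 1599's doomsday.
In March the doomsday date is Mar 14.
Mar 9 is 5 days before Mar 14; 5 mod 7 = 5, so Sunday − 5 = Tuesday.

Tuesday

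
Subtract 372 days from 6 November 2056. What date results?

October 31, 2055

−6 → Oct 31, 2056 (end of Oct, 31 days; 366 left).
−31 → Sep 30, 2056 (end of Sep, 30 days; 335 left).
−30 → Aug 31, 2056 (end of Aug, 31 days; 305 left).
−31 → Jul 31, 2056 (end of Jul, 31 days; 274 left).
−31 → Jun 30, 2056 (end of Jun, 30 days; 243 left).
−30 → May 31, 2056 (end of May, 31 days; 213 left).
−31 → Apr 30, 2056 (end of Apr, 30 days; 182 left).
−30 → Mar 31, 2056 (end of Mar, 31 days; 152 left).
−31 → Feb 29, 2056 (end of Feb, 29 days; 121 left).
−29 → Jan 31, 2056 (end of Jan, 31 days; 92 left).
−31 → Dec 31, 2055 (end of Dec, 31 days; 61 left).
−31 → Nov 30, 2055 (end of Nov, 30 days; 30 left).
−30 → Oct 31, 2055 (end of Oct, 31 days; 0 left).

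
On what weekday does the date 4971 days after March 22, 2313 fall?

Sunday

First find the weekday of Mar 22, 2313. Doomsday rule: the anchor day for the 2300s is Wednesday. For year 13: 13÷12 = 1 r 1, and 1÷4 = 0, so 1+1+0 = 2.
Wednesday + 2 ≡ Friday — that's 2313's doomsday.
In March the doomsday date is Mar 14.
Mar 22 is 8 days after Mar 14; 8 mod 7 = 1, so Friday + 1 = Saturday.
4971 mod 7 = 1, so 4971 days after a Saturday is Saturday + 1 = Sunday.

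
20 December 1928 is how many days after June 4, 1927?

565

Jun 4, 1927 → Jun 4, 1928: 366 days (Feb 29, 1928 is in that span).
Jun 4, 1928 → Jul 4, 1928: 30 days (June has 30).
Jul 4, 1928 → Aug 4, 1928: 31 days (July has 31).
Aug 4, 1928 → Sep 4, 1928: 31 days (August has 31).
Sep 4, 1928 → Oct 4, 1928: 30 days (September has 30).
Oct 4, 1928 → Nov 4, 1928: 31 days (October has 31).
Nov 4, 1928 → Dec 4, 1928: 30 days (November has 30).
Dec 4, 1928 → Dec 20, 1928: 16 days.
Total: 565 days.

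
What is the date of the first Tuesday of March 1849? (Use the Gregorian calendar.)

March 1, 1849 is a Thursday.
The first Tuesday is therefore March 6 (5 days later).

March 6, 1849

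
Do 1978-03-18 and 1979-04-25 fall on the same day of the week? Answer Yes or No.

No

From Mar 18, 1978 to Apr 25, 1979 is 403 days.
403 mod 7 = 4, so they are different weekdays.
(Mar 18, 1978 is a Saturday; Apr 25, 1979 is a Wednesday.)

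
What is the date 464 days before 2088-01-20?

October 13, 2086

−365 (one year) → Jan 20, 2087 (99 left).
−20 → Dec 31, 2086 (end of Dec, 31 days; 79 left).
−31 → Nov 30, 2086 (end of Nov, 30 days; 48 left).
−30 → Oct 31, 2086 (end of Oct, 31 days; 18 left).
−18 → Oct 13, 2086.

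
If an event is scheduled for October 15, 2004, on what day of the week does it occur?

January 1, 2004 is a Thursday.
Jan 1, 2004 → Feb 1, 2004: 31 days (January has 31).
Feb 1, 2004 → Mar 1, 2004: 29 days (February has 29).
Mar 1, 2004 → Apr 1, 2004: 31 days (March has 31).
Apr 1, 2004 → May 1, 2004: 30 days (April has 30).
May 1, 2004 → Jun 1, 2004: 31 days (May has 31).
Jun 1, 2004 → Jul 1, 2004: 30 days (June has 30).
Jul 1, 2004 → Aug 1, 2004: 31 days (July has 31).
Aug 1, 2004 → Sep 1, 2004: 31 days (August has 31).
Sep 1, 2004 → Oct 1, 2004: 30 days (September has 30).
Oct 1, 2004 → Oct 15, 2004: 14 days.
Total: 288 days.
288 mod 7 = 1, so Thursday + 1 = Friday.

Friday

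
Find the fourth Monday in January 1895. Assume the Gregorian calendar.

January 1, 1895 is a Tuesday.
The first Monday is therefore January 7 (6 days later).
The fourth Monday is 7 + 3×7 = January 28.

January 28, 1895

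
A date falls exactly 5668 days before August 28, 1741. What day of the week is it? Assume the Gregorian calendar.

Wednesday

Aug 28, 1741 is a Monday.
5668 mod 7 = 5, so 5668 days before a Monday is Monday − 5 = Wednesday.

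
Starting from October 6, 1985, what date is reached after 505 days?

+365 (one year) → Oct 6, 1986 (140 left).
Oct has 31 days: +26 → Nov 1, 1986 (114 left).
Nov has 30 days: +30 → Dec 1, 1986 (84 left).
Dec has 31 days: +31 → Jan 1, 1987 (53 left).
Jan has 31 days: +31 → Feb 1, 1987 (22 left).
+22 → Feb 23, 1987.

February 23, 1987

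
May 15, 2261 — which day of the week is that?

Wednesday

Doomsday rule: the anchor day for the 2200s is Friday. For year 61: 61÷12 = 5 r 1, and 1÷4 = 0, so 5+1+0 = 6.
Friday + 6 ≡ Thursday — that's 2261's doomsday.
In May the doomsday date is May 9.
May 15 is 6 days after May 9; 6 mod 7 = 6, so Thursday + 6 = Wednesday.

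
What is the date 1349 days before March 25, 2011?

July 15, 2007

−365 (one year) → Mar 25, 2010 (984 left).
−365 (one year) → Mar 25, 2009 (619 left).
−365 (one year) → Mar 25, 2008 (254 left).
−25 → Feb 29, 2008 (end of Feb, 29 days; 229 left).
−29 → Jan 31, 2008 (end of Jan, 31 days; 200 left).
−31 → Dec 31, 2007 (end of Dec, 31 days; 169 left).
−31 → Nov 30, 2007 (end of Nov, 30 days; 138 left).
−30 → Oct 31, 2007 (end of Oct, 31 days; 108 left).
−31 → Sep 30, 2007 (end of Sep, 30 days; 77 left).
−30 → Aug 31, 2007 (end of Aug, 31 days; 47 left).
−31 → Jul 31, 2007 (end of Jul, 31 days; 16 left).
−16 → Jul 15, 2007.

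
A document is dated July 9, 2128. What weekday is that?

Friday

Doomsday rule: the anchor day for the 2100s is Sunday. For year 28: 28÷12 = 2 r 4, and 4÷4 = 1, so 2+4+1 = 7.
Sunday + 7 ≡ Sunday — that's 2128's doomsday.
In July the doomsday date is Jul 11.
Jul 9 is 2 days before Jul 11; 2 mod 7 = 2, so Sunday − 2 = Friday.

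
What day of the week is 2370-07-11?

Saturday

Doomsday rule: the anchor day for the 2300s is Wednesday. For year 70: 70÷12 = 5 r 10, and 10÷4 = 2, so 5+10+2 = 17.
Wednesday + 17 ≡ Saturday — that's 2370's doomsday.
In July the doomsday date is Jul 11.
Jul 11 is the doomsday itself: Saturday.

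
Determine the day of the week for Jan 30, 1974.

Wednesday

January 1, 1974 is a Tuesday.
Jan 1, 1974 → Jan 30, 1974: 29 days.
Total: 29 days.
29 mod 7 = 1, so Tuesday + 1 = Wednesday.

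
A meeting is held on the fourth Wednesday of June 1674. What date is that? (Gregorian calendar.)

June 1, 1674 is a Friday.
The first Wednesday is therefore June 6 (5 days later).
The fourth Wednesday is 6 + 3×7 = June 27.

June 27, 1674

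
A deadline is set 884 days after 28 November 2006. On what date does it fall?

April 30, 2009

+365 (one year) → Nov 28, 2007 (519 left).
+366 (one year; includes Feb 29, 2008) → Nov 28, 2008 (153 left).
Nov has 30 days: +3 → Dec 1, 2008 (150 left).
Dec has 31 days: +31 → Jan 1, 2009 (119 left).
Jan has 31 days: +31 → Feb 1, 2009 (88 left).
Feb has 28 days: +28 → Mar 1, 2009 (60 left).
Mar has 31 days: +31 → Apr 1, 2009 (29 left).
+29 → Apr 30, 2009.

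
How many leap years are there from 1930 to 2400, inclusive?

115

Multiples of 4 in [1930,2400]: 118.
Of those, multiples of 100: 5 (not leap unless ÷400).
Multiples of 400: 2.
Leap years = 118 − 5 + 2 = 115.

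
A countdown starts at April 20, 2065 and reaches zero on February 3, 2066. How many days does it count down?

289

Apr 20, 2065 → May 20, 2065: 30 days (April has 30).
May 20, 2065 → Jun 20, 2065: 31 days (May has 31).
Jun 20, 2065 → Jul 20, 2065: 30 days (June has 30).
Jul 20, 2065 → Aug 20, 2065: 31 days (July has 31).
Aug 20, 2065 → Sep 20, 2065: 31 days (August has 31).
Sep 20, 2065 → Oct 20, 2065: 30 days (September has 30).
Oct 20, 2065 → Nov 20, 2065: 31 days (October has 31).
Nov 20, 2065 → Dec 20, 2065: 30 days (November has 30).
Dec 20, 2065 → Jan 20, 2066: 31 days (December has 31).
Jan 20, 2066 → Feb 3, 2066: 14 days.
Total: 289 days.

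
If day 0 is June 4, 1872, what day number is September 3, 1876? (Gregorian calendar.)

1552

Jun 4, 1872 → Jun 4, 1873: 365 days.
Jun 4, 1873 → Jun 4, 1874: 365 days.
Jun 4, 1874 → Jun 4, 1875: 365 days.
Jun 4, 1875 → Jun 4, 1876: 366 days (Feb 29, 1876 is in that span).
Jun 4, 1876 → Jul 4, 1876: 30 days (June has 30).
Jul 4, 1876 → Aug 4, 1876: 31 days (July has 31).
Aug 4, 1876 → Sep 3, 1876: 30 days.
Total: 1552 days.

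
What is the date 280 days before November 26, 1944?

−26 → Oct 31, 1944 (end of Oct, 31 days; 254 left).
−31 → Sep 30, 1944 (end of Sep, 30 days; 223 left).
−30 → Aug 31, 1944 (end of Aug, 31 days; 193 left).
−31 → Jul 31, 1944 (end of Jul, 31 days; 162 left).
−31 → Jun 30, 1944 (end of Jun, 30 days; 131 left).
−30 → May 31, 1944 (end of May, 31 days; 101 left).
−31 → Apr 30, 1944 (end of Apr, 30 days; 70 left).
−30 → Mar 31, 1944 (end of Mar, 31 days; 40 left).
−31 → Feb 29, 1944 (end of Feb, 29 days; 9 left).
−9 → Feb 20, 1944.

February 20, 1944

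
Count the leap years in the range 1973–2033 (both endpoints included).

Multiples of 4 in [1973,2033]: 15.
Of those, multiples of 100: 1 (not leap unless ÷400).
Multiples of 400: 1.
Leap years = 15 − 1 + 1 = 15.

15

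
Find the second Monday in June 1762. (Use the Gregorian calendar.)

June 1, 1762 is a Tuesday.
The first Monday is therefore June 7 (6 days later).
The second Monday is 7 + 1×7 = June 14.

June 14, 1762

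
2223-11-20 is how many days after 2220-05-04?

1295

May 4, 2220 → May 4, 2221: 365 days.
May 4, 2221 → May 4, 2222: 365 days.
May 4, 2222 → May 4, 2223: 365 days.
May 4, 2223 → Jun 4, 2223: 31 days (May has 31).
Jun 4, 2223 → Jul 4, 2223: 30 days (June has 30).
Jul 4, 2223 → Aug 4, 2223: 31 days (July has 31).
Aug 4, 2223 → Sep 4, 2223: 31 days (August has 31).
Sep 4, 2223 → Oct 4, 2223: 30 days (September has 30).
Oct 4, 2223 → Nov 4, 2223: 31 days (October has 31).
Nov 4, 2223 → Nov 20, 2223: 16 days.
Total: 1295 days.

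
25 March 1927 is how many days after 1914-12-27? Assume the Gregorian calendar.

Dec 27, 1914 → Dec 27, 1915: 365 days.
Dec 27, 1915 → Dec 27, 1916: 366 days (Feb 29, 1916 is in that span).
Dec 27, 1916 → Dec 27, 1917: 365 days.
Dec 27, 1917 → Dec 27, 1918: 365 days.
Dec 27, 1918 → Dec 27, 1919: 365 days.
Dec 27, 1919 → Dec 27, 1920: 366 days (Feb 29, 1920 is in that span).
Dec 27, 1920 → Dec 27, 1921: 365 days.
Dec 27, 1921 → Dec 27, 1922: 365 days.
Dec 27, 1922 → Dec 27, 1923: 365 days.
Dec 27, 1923 → Dec 27, 1924: 366 days (Feb 29, 1924 is in that span).
Dec 27, 1924 → Dec 27, 1925: 365 days.
Dec 27, 1925 → Dec 27, 1926: 365 days.
Dec 27, 1926 → Jan 27, 1927: 31 days (December has 31).
Jan 27, 1927 → Feb 27, 1927: 31 days (January has 31).
Feb 27, 1927 → Mar 25, 1927: 26 days.
Total: 4471 days.

4471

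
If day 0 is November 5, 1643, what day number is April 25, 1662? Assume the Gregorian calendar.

6746

Nov 5, 1643 → Nov 5, 1644: 366 days (Feb 29, 1644 is in that span).
Nov 5, 1644 → Nov 5, 1645: 365 days.
Nov 5, 1645 → Nov 5, 1646: 365 days.
Nov 5, 1646 → Nov 5, 1647: 365 days.
Nov 5, 1647 → Nov 5, 1648: 366 days (Feb 29, 1648 is in that span).
Nov 5, 1648 → Nov 5, 1649: 365 days.
Nov 5, 1649 → Nov 5, 1650: 365 days.
Nov 5, 1650 → Nov 5, 1651: 365 days.
Nov 5, 1651 → Nov 5, 1652: 366 days (Feb 29, 1652 is in that span).
Nov 5, 1652 → Nov 5, 1653: 365 days.
Nov 5, 1653 → Nov 5, 1654: 365 days.
Nov 5, 1654 → Nov 5, 1655: 365 days.
Nov 5, 1655 → Nov 5, 1656: 366 days (Feb 29, 1656 is in that span).
Nov 5, 1656 → Nov 5, 1657: 365 days.
Nov 5, 1657 → Nov 5, 1658: 365 days.
Nov 5, 1658 → Nov 5, 1659: 365 days.
Nov 5, 1659 → Nov 5, 1660: 366 days (Feb 29, 1660 is in that span).
Nov 5, 1660 → Nov 5, 1661: 365 days.
Nov 5, 1661 → Dec 5, 1661: 30 days (November has 30).
Dec 5, 1661 → Jan 5, 1662: 31 days (December has 31).
Jan 5, 1662 → Feb 5, 1662: 31 days (January has 31).
Feb 5, 1662 → Mar 5, 1662: 28 days (February has 28).
Mar 5, 1662 → Apr 5, 1662: 31 days (March has 31).
Apr 5, 1662 → Apr 25, 1662: 20 days.
Total: 6746 days.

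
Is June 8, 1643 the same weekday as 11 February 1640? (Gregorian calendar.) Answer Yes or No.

From Feb 11, 1640 to Jun 8, 1643 is 1213 days.
1213 mod 7 = 2, so they are different weekdays.
(Feb 11, 1640 is a Saturday; Jun 8, 1643 is a Monday.)

No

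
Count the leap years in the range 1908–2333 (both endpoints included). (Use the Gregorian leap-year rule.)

104

Multiples of 4 in [1908,2333]: 107.
Of those, multiples of 100: 4 (not leap unless ÷400).
Multiples of 400: 1.
Leap years = 107 − 4 + 1 = 104.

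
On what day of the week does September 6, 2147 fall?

Doomsday rule: the anchor day for the 2100s is Sunday. For year 47: 47÷12 = 3 r 11, and 11÷4 = 2, so 3+11+2 = 16.
Sunday + 16 ≡ Tuesday — that's 2147's doomsday.
In September the doomsday date is Sep 5.
Sep 6 is 1 day after Sep 5; 1 mod 7 = 1, so Tuesday + 1 = Wednesday.

Wednesday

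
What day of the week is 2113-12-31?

Doomsday rule: the anchor day for the 2100s is Sunday. For year 13: 13÷12 = 1 r 1, and 1÷4 = 0, so 1+1+0 = 2.
Sunday + 2 ≡ Tuesday — that's 2113's doomsday.
In December the doomsday date is Dec 12.
Dec 31 is 19 days after Dec 12; 19 mod 7 = 5, so Tuesday + 5 = Sunday.

Sunday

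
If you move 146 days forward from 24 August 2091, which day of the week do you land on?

Thursday

First find the weekday of Aug 24, 2091. Doomsday rule: the anchor day for the 2000s is Tuesday. For year 91: 91÷12 = 7 r 7, and 7÷4 = 1, so 7+7+1 = 15.
Tuesday + 15 ≡ Wednesday — that's 2091's doomsday.
In August the doomsday date is Aug 8.
Aug 24 is 16 days after Aug 8; 16 mod 7 = 2, so Wednesday + 2 = Friday.
146 mod 7 = 6, so 146 days after a Friday is Friday + 6 = Thursday.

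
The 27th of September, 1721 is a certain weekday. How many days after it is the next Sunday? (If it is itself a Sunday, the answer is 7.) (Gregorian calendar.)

1

Sep 27, 1721 is a Saturday.
From Saturday to the next Sunday is 1 day.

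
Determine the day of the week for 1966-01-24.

Monday

January 1, 1966 is a Saturday.
Jan 1, 1966 → Jan 24, 1966: 23 days.
Total: 23 days.
23 mod 7 = 2, so Saturday + 2 = Monday.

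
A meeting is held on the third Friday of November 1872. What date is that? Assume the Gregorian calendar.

November 15, 1872

November 1, 1872 is a Friday.
The first Friday is therefore November 1 (same day).
The third Friday is 1 + 2×7 = November 15.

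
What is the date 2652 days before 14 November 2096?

−366 (one year; includes Feb 29, 2096) → Nov 14, 2095 (2286 left).
−365 (one year) → Nov 14, 2094 (1921 left).
−365 (one year) → Nov 14, 2093 (1556 left).
−365 (one year) → Nov 14, 2092 (1191 left).
−366 (one year; includes Feb 29, 2092) → Nov 14, 2091 (825 left).
−365 (one year) → Nov 14, 2090 (460 left).
−365 (one year) → Nov 14, 2089 (95 left).
−14 → Oct 31, 2089 (end of Oct, 31 days; 81 left).
−31 → Sep 30, 2089 (end of Sep, 30 days; 50 left).
−30 → Aug 31, 2089 (end of Aug, 31 days; 20 left).
−20 → Aug 11, 2089.

August 11, 2089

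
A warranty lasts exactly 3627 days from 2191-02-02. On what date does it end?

+365 (one year) → Feb 2, 2192 (3262 left).
+366 (one year; includes Feb 29, 2192) → Feb 2, 2193 (2896 left).
+365 (one year) → Feb 2, 2194 (2531 left).
+365 (one year) → Feb 2, 2195 (2166 left).
+365 (one year) → Feb 2, 2196 (1801 left).
+366 (one year; includes Feb 29, 2196) → Feb 2, 2197 (1435 left).
+365 (one year) → Feb 2, 2198 (1070 left).
+365 (one year) → Feb 2, 2199 (705 left).
+365 (one year) → Feb 2, 2200 (340 left).
Feb has 28 days: +27 → Mar 1, 2200 (313 left).
Mar has 31 days: +31 → Apr 1, 2200 (282 left).
Apr has 30 days: +30 → May 1, 2200 (252 left).
May has 31 days: +31 → Jun 1, 2200 (221 left).
Jun has 30 days: +30 → Jul 1, 2200 (191 left).
Jul has 31 days: +31 → Aug 1, 2200 (160 left).
Aug has 31 days: +31 → Sep 1, 2200 (129 left).
Sep has 30 days: +30 → Oct 1, 2200 (99 left).
Oct has 31 days: +31 → Nov 1, 2200 (68 left).
Nov has 30 days: +30 → Dec 1, 2200 (38 left).
Dec has 31 days: +31 → Jan 1, 2201 (7 left).
+7 → Jan 8, 2201.

January 8, 2201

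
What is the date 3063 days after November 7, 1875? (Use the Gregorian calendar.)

March 27, 1884

+366 (one year; includes Feb 29, 1876) → Nov 7, 1876 (2697 left).
+365 (one year) → Nov 7, 1877 (2332 left).
+365 (one year) → Nov 7, 1878 (1967 left).
+365 (one year) → Nov 7, 1879 (1602 left).
+366 (one year; includes Feb 29, 1880) → Nov 7, 1880 (1236 left).
+365 (one year) → Nov 7, 1881 (871 left).
+365 (one year) → Nov 7, 1882 (506 left).
+365 (one year) → Nov 7, 1883 (141 left).
Nov has 30 days: +24 → Dec 1, 1883 (117 left).
Dec has 31 days: +31 → Jan 1, 1884 (86 left).
Jan has 31 days: +31 → Feb 1, 1884 (55 left).
Feb has 29 days: +29 → Mar 1, 1884 (26 left).
+26 → Mar 27, 1884.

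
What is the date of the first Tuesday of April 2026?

April 1, 2026 is a Wednesday.
The first Tuesday is therefore April 7 (6 days later).

April 7, 2026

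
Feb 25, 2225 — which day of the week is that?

Friday

Doomsday rule: the anchor day for the 2200s is Friday. For year 25: 25÷12 = 2 r 1, and 1÷4 = 0, so 2+1+0 = 3.
Friday + 3 ≡ Monday — that's 2225's doomsday.
In February the doomsday date is Feb 28 (2225 is not a leap year).
Feb 25 is 3 days before Feb 28; 3 mod 7 = 3, so Monday − 3 = Friday.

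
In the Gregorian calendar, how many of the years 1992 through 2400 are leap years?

100

Multiples of 4 in [1992,2400]: 103.
Of those, multiples of 100: 5 (not leap unless ÷400).
Multiples of 400: 2.
Leap years = 103 − 5 + 2 = 100.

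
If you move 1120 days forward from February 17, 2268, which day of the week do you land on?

Monday

First find the weekday of Feb 17, 2268. Doomsday rule: the anchor day for the 2200s is Friday. For year 68: 68÷12 = 5 r 8, and 8÷4 = 2, so 5+8+2 = 15.
Friday + 15 ≡ Saturday — that's 2268's doomsday.
In February the doomsday date is Feb 29 (2268 is a leap year (divisible by 4)).
Feb 17 is 12 days before Feb 29; 12 mod 7 = 5, so Saturday − 5 = Monday.
1120 mod 7 = 0, so 1120 days after a Monday is Monday + 0 = Monday.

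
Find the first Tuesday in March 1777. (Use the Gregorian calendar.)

March 4, 1777

March 1, 1777 is a Saturday.
The first Tuesday is therefore March 4 (3 days later).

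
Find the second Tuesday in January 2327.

January 1, 2327 is a Saturday.
The first Tuesday is therefore January 4 (3 days later).
The second Tuesday is 4 + 1×7 = January 11.

January 11, 2327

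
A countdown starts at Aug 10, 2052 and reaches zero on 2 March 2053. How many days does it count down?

204

Aug 10, 2052 → Sep 10, 2052: 31 days (August has 31).
Sep 10, 2052 → Oct 10, 2052: 30 days (September has 30).
Oct 10, 2052 → Nov 10, 2052: 31 days (October has 31).
Nov 10, 2052 → Dec 10, 2052: 30 days (November has 30).
Dec 10, 2052 → Jan 10, 2053: 31 days (December has 31).
Jan 10, 2053 → Feb 10, 2053: 31 days (January has 31).
Feb 10, 2053 → Mar 2, 2053: 20 days.
Total: 204 days.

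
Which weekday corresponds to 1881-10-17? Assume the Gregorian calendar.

Monday

Doomsday rule: the anchor day for the 1800s is Friday. For year 81: 81÷12 = 6 r 9, and 9÷4 = 2, so 6+9+2 = 17.
Friday + 17 ≡ Monday — that's 1881's doomsday.
In October the doomsday date is Oct 10.
Oct 17 is 7 days after Oct 10; 7 mod 7 = 0, so Monday + 0 = Monday.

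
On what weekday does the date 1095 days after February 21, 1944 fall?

Thursday

First find the weekday of Feb 21, 1944. Doomsday rule: the anchor day for the 1900s is Wednesday. For year 44: 44÷12 = 3 r 8, and 8÷4 = 2, so 3+8+2 = 13.
Wednesday + 13 ≡ Tuesday — that's 1944's doomsday.
In February the doomsday date is Feb 29 (1944 is a leap year (divisible by 4)).
Feb 21 is 8 days before Feb 29; 8 mod 7 = 1, so Tuesday − 1 = Monday.
1095 mod 7 = 3, so 1095 days after a Monday is Monday + 3 = Thursday.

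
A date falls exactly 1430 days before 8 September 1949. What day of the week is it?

Tuesday

Sep 8, 1949 is a Thursday.
1430 mod 7 = 2, so 1430 days before a Thursday is Thursday − 2 = Tuesday.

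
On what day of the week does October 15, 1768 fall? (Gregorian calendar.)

Saturday

Doomsday rule: the anchor day for the 1700s is Sunday. For year 68: 68÷12 = 5 r 8, and 8÷4 = 2, so 5+8+2 = 15.
Sunday + 15 ≡ Monday — that's 1768's doomsday.
In October the doomsday date is Oct 10.
Oct 15 is 5 days after Oct 10; 5 mod 7 = 5, so Monday + 5 = Saturday.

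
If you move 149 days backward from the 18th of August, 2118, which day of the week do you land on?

Tuesday

First find the weekday of Aug 18, 2118. Doomsday rule: the anchor day for the 2100s is Sunday. For year 18: 18÷12 = 1 r 6, and 6÷4 = 1, so 1+6+1 = 8.
Sunday + 8 ≡ Monday — that's 2118's doomsday.
In August the doomsday date is Aug 8.
Aug 18 is 10 days after Aug 8; 10 mod 7 = 3, so Monday + 3 = Thursday.
149 mod 7 = 2, so 149 days before a Thursday is Thursday − 2 = Tuesday.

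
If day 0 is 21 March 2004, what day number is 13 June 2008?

Mar 21, 2004 → Mar 21, 2005: 365 days.
Mar 21, 2005 → Mar 21, 2006: 365 days.
Mar 21, 2006 → Mar 21, 2007: 365 days.
Mar 21, 2007 → Mar 21, 2008: 366 days (Feb 29, 2008 is in that span).
Mar 21, 2008 → Apr 21, 2008: 31 days (March has 31).
Apr 21, 2008 → May 21, 2008: 30 days (April has 30).
May 21, 2008 → Jun 13, 2008: 23 days.
Total: 1545 days.

1545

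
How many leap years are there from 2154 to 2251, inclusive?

23

Multiples of 4 in [2154,2251]: 24.
Of those, multiples of 100: 1 (not leap unless ÷400).
Multiples of 400: 0.
Leap years = 24 − 1 + 0 = 23.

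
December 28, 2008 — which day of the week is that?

January 1, 2008 is a Tuesday.
Jan 1, 2008 → Feb 1, 2008: 31 days (January has 31).
Feb 1, 2008 → Mar 1, 2008: 29 days (February has 29).
Mar 1, 2008 → Apr 1, 2008: 31 days (March has 31).
Apr 1, 2008 → May 1, 2008: 30 days (April has 30).
May 1, 2008 → Jun 1, 2008: 31 days (May has 31).
Jun 1, 2008 → Jul 1, 2008: 30 days (June has 30).
Jul 1, 2008 → Aug 1, 2008: 31 days (July has 31).
Aug 1, 2008 → Sep 1, 2008: 31 days (August has 31).
Sep 1, 2008 → Oct 1, 2008: 30 days (September has 30).
Oct 1, 2008 → Nov 1, 2008: 31 days (October has 31).
Nov 1, 2008 → Dec 1, 2008: 30 days (November has 30).
Dec 1, 2008 → Dec 28, 2008: 27 days.
Total: 362 days.
362 mod 7 = 5, so Tuesday + 5 = Sunday.

Sunday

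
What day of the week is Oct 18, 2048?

January 1, 2048 is a Wednesday.
Jan 1, 2048 → Feb 1, 2048: 31 days (January has 31).
Feb 1, 2048 → Mar 1, 2048: 29 days (February has 29).
Mar 1, 2048 → Apr 1, 2048: 31 days (March has 31).
Apr 1, 2048 → May 1, 2048: 30 days (April has 30).
May 1, 2048 → Jun 1, 2048: 31 days (May has 31).
Jun 1, 2048 → Jul 1, 2048: 30 days (June has 30).
Jul 1, 2048 → Aug 1, 2048: 31 days (July has 31).
Aug 1, 2048 → Sep 1, 2048: 31 days (August has 31).
Sep 1, 2048 → Oct 1, 2048: 30 days (September has 30).
Oct 1, 2048 → Oct 18, 2048: 17 days.
Total: 291 days.
291 mod 7 = 4, so Wednesday + 4 = Sunday.

Sunday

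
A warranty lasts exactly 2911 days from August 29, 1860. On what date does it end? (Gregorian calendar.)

+365 (one year) → Aug 29, 1861 (2546 left).
+365 (one year) → Aug 29, 1862 (2181 left).
+365 (one year) → Aug 29, 1863 (1816 left).
+366 (one year; includes Feb 29, 1864) → Aug 29, 1864 (1450 left).
+365 (one year) → Aug 29, 1865 (1085 left).
+365 (one year) → Aug 29, 1866 (720 left).
+365 (one year) → Aug 29, 1867 (355 left).
Aug has 31 days: +3 → Sep 1, 1867 (352 left).
Sep has 30 days: +30 → Oct 1, 1867 (322 left).
Oct has 31 days: +31 → Nov 1, 1867 (291 left).
Nov has 30 days: +30 → Dec 1, 1867 (261 left).
Dec has 31 days: +31 → Jan 1, 1868 (230 left).
Jan has 31 days: +31 → Feb 1, 1868 (199 left).
Feb has 29 days: +29 → Mar 1, 1868 (170 left).
Mar has 31 days: +31 → Apr 1, 1868 (139 left).
Apr has 30 days: +30 → May 1, 1868 (109 left).
May has 31 days: +31 → Jun 1, 1868 (78 left).
Jun has 30 days: +30 → Jul 1, 1868 (48 left).
Jul has 31 days: +31 → Aug 1, 1868 (17 left).
+17 → Aug 18, 1868.

August 18, 1868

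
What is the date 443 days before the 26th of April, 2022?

−365 (one year) → Apr 26, 2021 (78 left).
−26 → Mar 31, 2021 (end of Mar, 31 days; 52 left).
−31 → Feb 28, 2021 (end of Feb, 28 days; 21 left).
−21 → Feb 7, 2021.

February 7, 2021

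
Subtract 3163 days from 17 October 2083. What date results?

−365 (one year) → Oct 17, 2082 (2798 left).
−365 (one year) → Oct 17, 2081 (2433 left).
−365 (one year) → Oct 17, 2080 (2068 left).
−366 (one year; includes Feb 29, 2080) → Oct 17, 2079 (1702 left).
−365 (one year) → Oct 17, 2078 (1337 left).
−365 (one year) → Oct 17, 2077 (972 left).
−365 (one year) → Oct 17, 2076 (607 left).
−366 (one year; includes Feb 29, 2076) → Oct 17, 2075 (241 left).
−17 → Sep 30, 2075 (end of Sep, 30 days; 224 left).
−30 → Aug 31, 2075 (end of Aug, 31 days; 194 left).
−31 → Jul 31, 2075 (end of Jul, 31 days; 163 left).
−31 → Jun 30, 2075 (end of Jun, 30 days; 132 left).
−30 → May 31, 2075 (end of May, 31 days; 102 left).
−31 → Apr 30, 2075 (end of Apr, 30 days; 71 left).
−30 → Mar 31, 2075 (end of Mar, 31 days; 41 left).
−31 → Feb 28, 2075 (end of Feb, 28 days; 10 left).
−10 → Feb 18, 2075.

February 18, 2075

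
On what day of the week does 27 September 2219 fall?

Doomsday rule: the anchor day for the 2200s is Friday. For year 19: 19÷12 = 1 r 7, and 7÷4 = 1, so 1+7+1 = 9.
Friday + 9 ≡ Sunday — that's 2219's doomsday.
In September the doomsday date is Sep 5.
Sep 27 is 22 days after Sep 5; 22 mod 7 = 1, so Sunday + 1 = Monday.

Monday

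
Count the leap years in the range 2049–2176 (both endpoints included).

31

Multiples of 4 in [2049,2176]: 32.
Of those, multiples of 100: 1 (not leap unless ÷400).
Multiples of 400: 0.
Leap years = 32 − 1 + 0 = 31.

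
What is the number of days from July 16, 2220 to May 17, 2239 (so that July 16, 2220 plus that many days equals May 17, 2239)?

Jul 16, 2220 → Jul 16, 2221: 365 days.
Jul 16, 2221 → Jul 16, 2222: 365 days.
Jul 16, 2222 → Jul 16, 2223: 365 days.
Jul 16, 2223 → Jul 16, 2224: 366 days (Feb 29, 2224 is in that span).
Jul 16, 2224 → Jul 16, 2225: 365 days.
Jul 16, 2225 → Jul 16, 2226: 365 days.
Jul 16, 2226 → Jul 16, 2227: 365 days.
Jul 16, 2227 → Jul 16, 2228: 366 days (Feb 29, 2228 is in that span).
Jul 16, 2228 → Jul 16, 2229: 365 days.
Jul 16, 2229 → Jul 16, 2230: 365 days.
Jul 16, 2230 → Jul 16, 2231: 365 days.
Jul 16, 2231 → Jul 16, 2232: 366 days (Feb 29, 2232 is in that span).
Jul 16, 2232 → Jul 16, 2233: 365 days.
Jul 16, 2233 → Jul 16, 2234: 365 days.
Jul 16, 2234 → Jul 16, 2235: 365 days.
Jul 16, 2235 → Jul 16, 2236: 366 days (Feb 29, 2236 is in that span).
Jul 16, 2236 → Jul 16, 2237: 365 days.
Jul 16, 2237 → Jul 16, 2238: 365 days.
Jul 16, 2238 → Aug 16, 2238: 31 days (July has 31).
Aug 16, 2238 → Sep 16, 2238: 31 days (August has 31).
Sep 16, 2238 → Oct 16, 2238: 30 days (September has 30).
Oct 16, 2238 → Nov 16, 2238: 31 days (October has 31).
Nov 16, 2238 → Dec 16, 2238: 30 days (November has 30).
Dec 16, 2238 → Jan 16, 2239: 31 days (December has 31).
Jan 16, 2239 → Feb 16, 2239: 31 days (January has 31).
Feb 16, 2239 → Mar 16, 2239: 28 days (February has 28).
Mar 16, 2239 → Apr 16, 2239: 31 days (March has 31).
Apr 16, 2239 → May 16, 2239: 30 days (April has 30).
May 16, 2239 → May 17, 2239: 1 days.
Total: 6879 days.

6879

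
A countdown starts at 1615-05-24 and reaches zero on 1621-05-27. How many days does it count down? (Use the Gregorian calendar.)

2195

May 24, 1615 → May 24, 1616: 366 days (Feb 29, 1616 is in that span).
May 24, 1616 → May 24, 1617: 365 days.
May 24, 1617 → May 24, 1618: 365 days.
May 24, 1618 → May 24, 1619: 365 days.
May 24, 1619 → May 24, 1620: 366 days (Feb 29, 1620 is in that span).
May 24, 1620 → Jun 24, 1620: 31 days (May has 31).
Jun 24, 1620 → Jul 24, 1620: 30 days (June has 30).
Jul 24, 1620 → Aug 24, 1620: 31 days (July has 31).
Aug 24, 1620 → Sep 24, 1620: 31 days (August has 31).
Sep 24, 1620 → Oct 24, 1620: 30 days (September has 30).
Oct 24, 1620 → Nov 24, 1620: 31 days (October has 31).
Nov 24, 1620 → Dec 24, 1620: 30 days (November has 30).
Dec 24, 1620 → Jan 24, 1621: 31 days (December has 31).
Jan 24, 1621 → Feb 24, 1621: 31 days (January has 31).
Feb 24, 1621 → Mar 24, 1621: 28 days (February has 28).
Mar 24, 1621 → Apr 24, 1621: 31 days (March has 31).
Apr 24, 1621 → May 24, 1621: 30 days (April has 30).
May 24, 1621 → May 27, 1621: 3 days.
Total: 2195 days.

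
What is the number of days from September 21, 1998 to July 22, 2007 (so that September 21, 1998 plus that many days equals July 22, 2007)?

3226

Sep 21, 1998 → Sep 21, 1999: 365 days.
Sep 21, 1999 → Sep 21, 2000: 366 days (Feb 29, 2000 is in that span).
Sep 21, 2000 → Sep 21, 2001: 365 days.
Sep 21, 2001 → Sep 21, 2002: 365 days.
Sep 21, 2002 → Sep 21, 2003: 365 days.
Sep 21, 2003 → Sep 21, 2004: 366 days (Feb 29, 2004 is in that span).
Sep 21, 2004 → Sep 21, 2005: 365 days.
Sep 21, 2005 → Sep 21, 2006: 365 days.
Sep 21, 2006 → Oct 21, 2006: 30 days (September has 30).
Oct 21, 2006 → Nov 21, 2006: 31 days (October has 31).
Nov 21, 2006 → Dec 21, 2006: 30 days (November has 30).
Dec 21, 2006 → Jan 21, 2007: 31 days (December has 31).
Jan 21, 2007 → Feb 21, 2007: 31 days (January has 31).
Feb 21, 2007 → Mar 21, 2007: 28 days (February has 28).
Mar 21, 2007 → Apr 21, 2007: 31 days (March has 31).
Apr 21, 2007 → May 21, 2007: 30 days (April has 30).
May 21, 2007 → Jun 21, 2007: 31 days (May has 31).
Jun 21, 2007 → Jul 21, 2007: 30 days (June has 30).
Jul 21, 2007 → Jul 22, 2007: 1 days.
Total: 3226 days.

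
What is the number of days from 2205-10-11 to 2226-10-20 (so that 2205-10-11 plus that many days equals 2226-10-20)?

7679

Oct 11, 2205 → Oct 11, 2206: 365 days.
Oct 11, 2206 → Oct 11, 2207: 365 days.
Oct 11, 2207 → Oct 11, 2208: 366 days (Feb 29, 2208 is in that span).
Oct 11, 2208 → Oct 11, 2209: 365 days.
Oct 11, 2209 → Oct 11, 2210: 365 days.
Oct 11, 2210 → Oct 11, 2211: 365 days.
Oct 11, 2211 → Oct 11, 2212: 366 days (Feb 29, 2212 is in that span).
Oct 11, 2212 → Oct 11, 2213: 365 days.
Oct 11, 2213 → Oct 11, 2214: 365 days.
Oct 11, 2214 → Oct 11, 2215: 365 days.
Oct 11, 2215 → Oct 11, 2216: 366 days (Feb 29, 2216 is in that span).
Oct 11, 2216 → Oct 11, 2217: 365 days.
Oct 11, 2217 → Oct 11, 2218: 365 days.
Oct 11, 2218 → Oct 11, 2219: 365 days.
Oct 11, 2219 → Oct 11, 2220: 366 days (Feb 29, 2220 is in that span).
Oct 11, 2220 → Oct 11, 2221: 365 days.
Oct 11, 2221 → Oct 11, 2222: 365 days.
Oct 11, 2222 → Oct 11, 2223: 365 days.
Oct 11, 2223 → Oct 11, 2224: 366 days (Feb 29, 2224 is in that span).
Oct 11, 2224 → Oct 11, 2225: 365 days.
Oct 11, 2225 → Nov 11, 2225: 31 days (October has 31).
Nov 11, 2225 → Dec 11, 2225: 30 days (November has 30).
Dec 11, 2225 → Jan 11, 2226: 31 days (December has 31).
Jan 11, 2226 → Feb 11, 2226: 31 days (January has 31).
Feb 11, 2226 → Mar 11, 2226: 28 days (February has 28).
Mar 11, 2226 → Apr 11, 2226: 31 days (March has 31).
Apr 11, 2226 → May 11, 2226: 30 days (April has 30).
May 11, 2226 → Jun 11, 2226: 31 days (May has 31).
Jun 11, 2226 → Jul 11, 2226: 30 days (June has 30).
Jul 11, 2226 → Aug 11, 2226: 31 days (July has 31).
Aug 11, 2226 → Sep 11, 2226: 31 days (August has 31).
Sep 11, 2226 → Oct 11, 2226: 30 days (September has 30).
Oct 11, 2226 → Oct 20, 2226: 9 days.
Total: 7679 days.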